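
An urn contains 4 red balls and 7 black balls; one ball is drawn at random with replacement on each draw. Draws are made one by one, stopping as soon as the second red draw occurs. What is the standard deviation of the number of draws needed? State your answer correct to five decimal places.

Y = total draws until the second success; negative binomial with r=2, p=0.363636.
SD(Y) = √[r(1−p)/p²] = √(9.6250000) = 3.1024184

3.10242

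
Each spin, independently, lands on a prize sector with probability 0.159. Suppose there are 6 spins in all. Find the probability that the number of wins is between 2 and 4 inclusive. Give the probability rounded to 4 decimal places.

X ~ Binomial(6, 0.159); P(2 ≤ X ≤ 4) = Σ C(6,k) p^k (1−p)^(6−k) over k:
  k=2: C(6,2)·0.159^2·0.841^4 = 0.189701
  k=3: C(6,3)·0.159^3·0.841^3 = 0.047820
  k=4: C(6,4)·0.159^4·0.841^2 = 0.006781
Total = 0.244302

0.2443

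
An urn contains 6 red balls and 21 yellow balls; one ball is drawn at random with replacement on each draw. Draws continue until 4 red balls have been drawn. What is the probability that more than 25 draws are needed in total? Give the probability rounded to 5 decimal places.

0.16117

Needing more than 25 draws ⇔ fewer than 4 successes in the first 25. With X ~ Binomial(25, 0.222222), P(Y > 25) = P(X ≤ 3).
  k=0: C(25,0)·0.222222^0·0.777778^25 = 0.0018680
  k=1: C(25,1)·0.222222^1·0.777778^24 = 0.0133432
  k=2: C(25,2)·0.222222^2·0.777778^23 = 0.0457481
  k=3: C(25,3)·0.222222^3·0.777778^22 = 0.1002102
P(X ≤ 3) = 0.1611696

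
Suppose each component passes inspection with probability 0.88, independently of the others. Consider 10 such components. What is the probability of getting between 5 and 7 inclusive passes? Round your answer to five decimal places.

X ~ Binomial(10, 0.88); P(5 ≤ X ≤ 7) = Σ C(10,k) p^k (1−p)^(10−k) over k:
  k=5: C(10,5)·0.88^5·0.12^5 = 0.0033092
  k=6: C(10,6)·0.88^6·0.12^4 = 0.0202228
  k=7: C(10,7)·0.88^7·0.12^3 = 0.0847430
Total = 0.1082749

0.10827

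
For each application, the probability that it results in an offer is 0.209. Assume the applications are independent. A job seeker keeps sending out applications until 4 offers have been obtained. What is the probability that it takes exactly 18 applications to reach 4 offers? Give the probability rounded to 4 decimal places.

0.0487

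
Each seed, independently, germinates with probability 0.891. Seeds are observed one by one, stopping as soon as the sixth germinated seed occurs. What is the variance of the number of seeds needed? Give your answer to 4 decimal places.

0.8238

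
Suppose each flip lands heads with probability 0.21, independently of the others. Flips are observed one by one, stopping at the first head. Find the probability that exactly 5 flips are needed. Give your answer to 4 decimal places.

0.0818

Geometric (trials to first success), p = 0.21.
P(Y = 5) = (1−p)^4 · p = 0.3895 · 0.21 = 0.081795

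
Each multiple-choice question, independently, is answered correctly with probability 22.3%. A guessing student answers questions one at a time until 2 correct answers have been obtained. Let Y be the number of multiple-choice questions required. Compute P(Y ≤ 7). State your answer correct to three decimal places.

0.486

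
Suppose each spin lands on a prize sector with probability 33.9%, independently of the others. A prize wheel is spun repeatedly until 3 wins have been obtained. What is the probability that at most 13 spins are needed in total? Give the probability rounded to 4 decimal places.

0.8704

Finishing within 13 spins ⇔ at least 3 successes in the first 13. With X ~ Binomial(13, 0.339), P(Y ≤ 13) = 1 − P(X ≤ 2).
  k=0: C(13,0)·0.339^0·0.661^13 = 0.004599
  k=1: C(13,1)·0.339^1·0.661^12 = 0.030659
  k=2: C(13,2)·0.339^2·0.661^11 = 0.094343
1 − 0.129601 = 0.870399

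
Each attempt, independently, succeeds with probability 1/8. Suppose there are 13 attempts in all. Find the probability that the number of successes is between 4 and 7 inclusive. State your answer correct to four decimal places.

0.0689

X ~ Binomial(13, 0.125); P(4 ≤ X ≤ 7) = Σ C(13,k) p^k (1−p)^(13−k) over k:
  k=4: C(13,4)·0.125^4·0.875^9 = 0.052483
  k=5: C(13,5)·0.125^5·0.875^8 = 0.013496
  k=6: C(13,6)·0.125^6·0.875^7 = 0.002571
  k=7: C(13,7)·0.125^7·0.875^6 = 0.000367
Total = 0.068916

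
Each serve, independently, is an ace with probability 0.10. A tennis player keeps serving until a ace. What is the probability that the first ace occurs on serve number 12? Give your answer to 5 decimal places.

0.03138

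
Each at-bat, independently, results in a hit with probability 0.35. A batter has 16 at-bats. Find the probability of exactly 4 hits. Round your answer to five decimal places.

0.15535

X ~ Binomial(n=16, p=0.35).
P(X=4) = C(16,4) · p^4 · (1−p)^12
= 1820 · 0.015006 · 0.005688 = 0.1553473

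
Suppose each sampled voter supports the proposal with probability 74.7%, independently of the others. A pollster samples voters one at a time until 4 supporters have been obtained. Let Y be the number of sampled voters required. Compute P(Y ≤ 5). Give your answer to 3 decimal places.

0.626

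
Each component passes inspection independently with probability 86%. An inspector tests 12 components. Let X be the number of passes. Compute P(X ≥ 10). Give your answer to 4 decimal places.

0.7697

X ~ Binomial(12, 0.86); P(X ≥ 10) = Σ C(12,k) p^k (1−p)^(12−k) over k:
  k=10: C(12,10)·0.86^10·0.14^2 = 0.286276
  k=11: C(12,11)·0.86^11·0.14^1 = 0.319737
  k=12: C(12,12)·0.86^12·0.14^0 = 0.163675
Total = 0.769687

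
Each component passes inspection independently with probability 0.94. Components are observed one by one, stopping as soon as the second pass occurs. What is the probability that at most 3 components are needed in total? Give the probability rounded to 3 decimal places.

0.990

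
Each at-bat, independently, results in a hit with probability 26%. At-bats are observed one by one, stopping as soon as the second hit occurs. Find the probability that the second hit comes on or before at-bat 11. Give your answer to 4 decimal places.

0.8227

Finishing within 11 at-bats ⇔ at least 2 successes in the first 11. With X ~ Binomial(11, 0.26), P(Y ≤ 11) = 1 − P(X ≤ 1).
  k=0: C(11,0)·0.26^0·0.74^11 = 0.036438
  k=1: C(11,1)·0.26^1·0.74^10 = 0.140826
1 − 0.177264 = 0.822736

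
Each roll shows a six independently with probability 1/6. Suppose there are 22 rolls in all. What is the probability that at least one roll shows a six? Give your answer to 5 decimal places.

0.98189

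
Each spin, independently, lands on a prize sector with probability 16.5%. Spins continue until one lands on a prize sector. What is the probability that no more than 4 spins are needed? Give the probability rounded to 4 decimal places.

Y = number of spins to the first success; geometric, p = 0.165.
P(Y ≤ 4) = 1 − (1−p)^4 = 1 − 0.486123 = 0.513877

0.5139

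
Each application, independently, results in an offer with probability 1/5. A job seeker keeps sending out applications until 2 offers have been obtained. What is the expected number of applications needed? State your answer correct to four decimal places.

Y = total applications until the second success; negative binomial with r=2, p=0.20.
E[Y] = r / p = 2 / 0.20 = 10.000000

10.0000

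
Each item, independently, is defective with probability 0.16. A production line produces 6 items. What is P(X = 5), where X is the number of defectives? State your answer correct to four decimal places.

X ~ Binomial(n=6, p=0.16).
P(X=5) = C(6,5) · p^5 · (1−p)^1
= 6 · 0.00010486 · 0.84 = 0.000528

0.0005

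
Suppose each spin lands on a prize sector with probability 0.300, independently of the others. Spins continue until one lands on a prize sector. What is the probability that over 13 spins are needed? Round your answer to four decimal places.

Y = number of spins to the first success; geometric, p = 0.30.
P(Y > 13) = P(first 13 all fail) = (1−p)^13 = 0.009689

0.0097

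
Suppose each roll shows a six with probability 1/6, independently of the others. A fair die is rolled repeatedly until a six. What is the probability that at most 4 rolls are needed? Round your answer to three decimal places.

Y = number of rolls to the first success; geometric, p = 0.166667.
P(Y ≤ 4) = 1 − (1−p)^4 = 1 − 0.48225 = 0.51775

0.518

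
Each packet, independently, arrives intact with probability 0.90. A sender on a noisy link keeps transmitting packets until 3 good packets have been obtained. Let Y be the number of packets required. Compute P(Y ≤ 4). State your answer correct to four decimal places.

0.9477

Finishing within 4 packets ⇔ at least 3 successes in the first 4. With X ~ Binomial(4, 0.90), P(Y ≤ 4) = 1 − P(X ≤ 2).
  k=0: C(4,0)·0.90^0·0.10^4 = 0.000100
  k=1: C(4,1)·0.90^1·0.10^3 = 0.003600
  k=2: C(4,2)·0.90^2·0.10^2 = 0.048600
1 − 0.052300 = 0.947700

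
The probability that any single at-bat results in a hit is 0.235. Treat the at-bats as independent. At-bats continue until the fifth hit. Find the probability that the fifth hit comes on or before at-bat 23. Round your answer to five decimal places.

0.65796

Finishing within 23 at-bats ⇔ at least 5 successes in the first 23. With X ~ Binomial(23, 0.235), P(Y ≤ 23) = 1 − P(X ≤ 4).
  k=0: C(23,0)·0.235^0·0.765^23 = 0.0021097
  k=1: C(23,1)·0.235^1·0.765^22 = 0.0149055
  k=2: C(23,2)·0.235^2·0.765^21 = 0.0503670
  k=3: C(23,3)·0.235^3·0.765^20 = 0.1083056
  k=4: C(23,4)·0.235^4·0.765^19 = 0.1663517
1 − 0.3420395 = 0.6579605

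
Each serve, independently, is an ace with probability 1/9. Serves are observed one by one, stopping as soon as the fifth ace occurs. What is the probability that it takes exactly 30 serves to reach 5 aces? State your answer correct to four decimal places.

Y = trial on which the fifth success occurs; negative binomial, r=5, p=0.111111.
P(Y=30) = C(29,4) · p^5 · (1−p)^25
= 23751 · 1.6935e-05 · 0.052624 = 0.021167

0.0212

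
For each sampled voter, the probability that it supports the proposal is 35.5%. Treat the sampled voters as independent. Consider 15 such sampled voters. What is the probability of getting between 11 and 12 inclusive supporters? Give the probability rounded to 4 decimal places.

0.0032

X ~ Binomial(15, 0.355); P(11 ≤ X ≤ 12) = Σ C(15,k) p^k (1−p)^(15−k) over k:
  k=11: C(15,11)·0.355^11·0.645^4 = 0.002666
  k=12: C(15,12)·0.355^12·0.645^3 = 0.000489
Total = 0.003155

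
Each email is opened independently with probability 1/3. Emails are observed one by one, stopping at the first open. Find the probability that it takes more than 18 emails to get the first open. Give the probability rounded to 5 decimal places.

0.00068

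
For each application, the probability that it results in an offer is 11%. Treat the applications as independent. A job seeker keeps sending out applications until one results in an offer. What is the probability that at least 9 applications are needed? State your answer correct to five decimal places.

0.39366

Y = number of applications to the first success; geometric, p = 0.11.
P(Y > 8) = P(first 8 all fail) = (1−p)^8 = 0.3936589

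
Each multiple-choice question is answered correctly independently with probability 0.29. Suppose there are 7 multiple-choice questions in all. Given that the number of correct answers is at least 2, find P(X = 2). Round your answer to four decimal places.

X ~ Binomial(7, 0.29). Want P(X=2 | X≥2) = P(X=2) / P(X≥2).
P(X=2) = C(7,2)·0.29^2·0.71^5 = 0.318645
P(X≥2) = 1 − 0.090951 − 0.260044 = 0.649005
Ratio = 0.318645 / 0.649005 = 0.490974

0.4910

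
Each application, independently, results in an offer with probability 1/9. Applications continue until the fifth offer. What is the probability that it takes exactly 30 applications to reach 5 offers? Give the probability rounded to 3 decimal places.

Y = trial on which the fifth success occurs; negative binomial, r=5, p=0.111111.
P(Y=30) = C(29,4) · p^5 · (1−p)^25
= 23751 · 1.6935e-05 · 0.052624 = 0.02117

0.021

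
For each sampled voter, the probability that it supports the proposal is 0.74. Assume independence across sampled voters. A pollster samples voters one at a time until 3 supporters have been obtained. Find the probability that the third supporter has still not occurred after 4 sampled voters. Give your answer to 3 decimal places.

0.279

Needing more than 4 sampled voters ⇔ fewer than 3 successes in the first 4. With X ~ Binomial(4, 0.74), P(Y > 4) = P(X ≤ 2).
  k=0: C(4,0)·0.74^0·0.26^4 = 0.00457
  k=1: C(4,1)·0.74^1·0.26^3 = 0.05202
  k=2: C(4,2)·0.74^2·0.26^2 = 0.22211
P(X ≤ 2) = 0.27870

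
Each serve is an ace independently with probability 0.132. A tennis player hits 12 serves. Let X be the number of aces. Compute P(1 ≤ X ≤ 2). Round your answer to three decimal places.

X ~ Binomial(12, 0.132); P(1 ≤ X ≤ 2) = Σ C(12,k) p^k (1−p)^(12−k) over k:
  k=1: C(12,1)·0.132^1·0.868^11 = 0.33379
  k=2: C(12,2)·0.132^2·0.868^10 = 0.27918
Total = 0.61297

0.613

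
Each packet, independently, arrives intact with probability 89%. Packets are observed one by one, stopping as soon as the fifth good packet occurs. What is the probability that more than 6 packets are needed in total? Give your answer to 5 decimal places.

0.13447

Needing more than 6 packets ⇔ fewer than 5 successes in the first 6. With X ~ Binomial(6, 0.89), P(Y > 6) = P(X ≤ 4).
  k=0: C(6,0)·0.89^0·0.11^6 = 0.0000018
  k=1: C(6,1)·0.89^1·0.11^5 = 0.0000860
  k=2: C(6,2)·0.89^2·0.11^4 = 0.0017396
  k=3: C(6,3)·0.89^3·0.11^3 = 0.0187663
  k=4: C(6,4)·0.89^4·0.11^2 = 0.1138772
P(X ≤ 4) = 0.1344708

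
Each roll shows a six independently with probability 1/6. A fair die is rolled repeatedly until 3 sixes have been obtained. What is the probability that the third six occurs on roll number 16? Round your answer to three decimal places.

Y = trial on which the third success occurs; negative binomial, r=3, p=0.166667.
P(Y=16) = C(15,2) · p^3 · (1−p)^13
= 105 · 0.0046296 · 0.093464 = 0.04543

0.045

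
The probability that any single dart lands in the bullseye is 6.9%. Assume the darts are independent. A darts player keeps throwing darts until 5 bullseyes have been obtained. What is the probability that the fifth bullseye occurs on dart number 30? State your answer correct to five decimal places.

Y = trial on which the fifth success occurs; negative binomial, r=5, p=0.069.
P(Y=30) = C(29,4) · p^5 · (1−p)^25
= 23751 · 1.564e-06 · 0.16739 = 0.0062183

0.00622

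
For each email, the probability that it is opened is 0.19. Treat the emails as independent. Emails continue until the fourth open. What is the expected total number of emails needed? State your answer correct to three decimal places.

Y = total emails until the fourth success; negative binomial with r=4, p=0.19.
E[Y] = r / p = 4 / 0.19 = 21.05263

21.053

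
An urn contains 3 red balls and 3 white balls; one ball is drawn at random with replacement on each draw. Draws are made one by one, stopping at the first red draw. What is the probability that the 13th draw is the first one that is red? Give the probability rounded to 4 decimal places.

Geometric (trials to first success), p = 0.50.
P(Y = 13) = (1−p)^12 · p = 0.00024414 · 0.50 = 0.000122

0.0001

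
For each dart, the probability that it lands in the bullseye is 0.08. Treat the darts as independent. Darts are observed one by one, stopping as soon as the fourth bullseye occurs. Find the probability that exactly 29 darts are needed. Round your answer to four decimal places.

Y = trial on which the fourth success occurs; negative binomial, r=4, p=0.08.
P(Y=29) = C(28,3) · p^4 · (1−p)^25
= 3276 · 4.096e-05 · 0.12436 = 0.016688

0.0167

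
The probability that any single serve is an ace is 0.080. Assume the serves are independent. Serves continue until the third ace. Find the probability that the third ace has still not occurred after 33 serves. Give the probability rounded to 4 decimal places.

Needing more than 33 serves ⇔ fewer than 3 successes in the first 33. With X ~ Binomial(33, 0.08), P(Y > 33) = P(X ≤ 2).
  k=0: C(33,0)·0.08^0·0.92^33 = 0.063826
  k=1: C(33,1)·0.08^1·0.92^32 = 0.183153
  k=2: C(33,2)·0.08^2·0.92^31 = 0.254822
P(X ≤ 2) = 0.501801

0.5018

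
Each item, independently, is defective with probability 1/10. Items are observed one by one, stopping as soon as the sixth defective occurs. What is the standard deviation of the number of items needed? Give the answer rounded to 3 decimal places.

23.238

Y = total items until the sixth success; negative binomial with r=6, p=0.10.
SD(Y) = √[r(1−p)/p²] = √(540.00000) = 23.23790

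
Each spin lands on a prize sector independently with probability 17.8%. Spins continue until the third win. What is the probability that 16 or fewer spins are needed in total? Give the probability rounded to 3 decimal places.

Finishing within 16 spins ⇔ at least 3 successes in the first 16. With X ~ Binomial(16, 0.178), P(Y ≤ 16) = 1 − P(X ≤ 2).
  k=0: C(16,0)·0.178^0·0.822^16 = 0.04345
  k=1: C(16,1)·0.178^1·0.822^15 = 0.15053
  k=2: C(16,2)·0.178^2·0.822^14 = 0.24447
1 − 0.43844 = 0.56156

0.562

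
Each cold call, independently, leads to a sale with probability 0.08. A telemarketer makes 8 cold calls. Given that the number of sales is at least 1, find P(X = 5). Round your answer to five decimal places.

0.00029

X ~ Binomial(8, 0.08). Want P(X=5 | X≥1) = P(X=5) / P(X≥1).
P(X=5) = C(8,5)·0.08^5·0.92^3 = 0.0001429
P(X≥1) = 1 − 0.5132189 = 0.4867811
Ratio = 0.0001429 / 0.4867811 = 0.0002935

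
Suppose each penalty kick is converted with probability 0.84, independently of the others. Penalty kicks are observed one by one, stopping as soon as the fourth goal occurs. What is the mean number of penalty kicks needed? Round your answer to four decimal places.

Y = total penalty kicks until the fourth success; negative binomial with r=4, p=0.84.
E[Y] = r / p = 4 / 0.84 = 4.761905

4.7619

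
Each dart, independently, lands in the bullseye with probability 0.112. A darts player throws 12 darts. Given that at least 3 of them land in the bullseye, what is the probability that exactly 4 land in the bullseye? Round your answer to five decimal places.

X ~ Binomial(12, 0.112). Want P(X=4 | X≥3) = P(X=4) / P(X≥3).
P(X=4) = C(12,4)·0.112^4·0.888^8 = 0.0301149
P(X≥3) = 1 − 0.2404117 − 0.3638663 − 0.2524118 = 0.1433102
Ratio = 0.0301149 / 0.1433102 = 0.2101377

0.21014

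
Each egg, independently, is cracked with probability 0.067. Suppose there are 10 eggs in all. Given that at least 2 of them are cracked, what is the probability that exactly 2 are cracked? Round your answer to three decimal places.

0.821

X ~ Binomial(10, 0.067). Want P(X=2 | X≥2) = P(X=2) / P(X≥2).
P(X=2) = C(10,2)·0.067^2·0.933^8 = 0.11599
P(X≥2) = 1 − 0.49982 − 0.35893 = 0.14125
Ratio = 0.11599 / 0.14125 = 0.82118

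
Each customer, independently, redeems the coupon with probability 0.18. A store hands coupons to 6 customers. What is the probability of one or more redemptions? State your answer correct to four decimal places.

P(at least one) = 1 − P(none) = 1 − (1 − 0.18)^6
= 1 − 0.304007 = 0.695993

0.6960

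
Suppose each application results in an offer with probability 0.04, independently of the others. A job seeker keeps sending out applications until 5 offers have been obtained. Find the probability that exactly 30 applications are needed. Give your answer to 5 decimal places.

Y = trial on which the fifth success occurs; negative binomial, r=5, p=0.04.
P(Y=30) = C(29,4) · p^5 · (1−p)^25
= 23751 · 1.024e-07 · 0.3604 = 0.0008765

0.00088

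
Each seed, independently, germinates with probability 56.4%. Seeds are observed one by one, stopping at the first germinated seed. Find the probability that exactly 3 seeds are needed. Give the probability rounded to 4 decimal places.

Geometric (trials to first success), p = 0.564.
P(Y = 3) = (1−p)^2 · p = 0.1901 · 0.564 = 0.107214

0.1072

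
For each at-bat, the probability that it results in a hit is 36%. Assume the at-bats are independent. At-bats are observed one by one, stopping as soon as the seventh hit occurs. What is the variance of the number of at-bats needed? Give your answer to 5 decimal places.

34.56790

Y = total at-bats until the seventh success; negative binomial with r=7, p=0.36.
Var(Y) = r(1−p)/p² = 7·0.64 / 0.36² = 34.5679012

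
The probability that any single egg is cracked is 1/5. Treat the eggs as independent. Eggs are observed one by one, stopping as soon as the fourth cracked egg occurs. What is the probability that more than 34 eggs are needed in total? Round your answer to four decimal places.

Needing more than 34 eggs ⇔ fewer than 4 successes in the first 34. With X ~ Binomial(34, 0.20), P(Y > 34) = P(X ≤ 3).
  k=0: C(34,0)·0.20^0·0.80^34 = 0.000507
  k=1: C(34,1)·0.20^1·0.80^33 = 0.004310
  k=2: C(34,2)·0.20^2·0.80^32 = 0.017779
  k=3: C(34,3)·0.20^3·0.80^31 = 0.047410
P(X ≤ 3) = 0.070006

0.0700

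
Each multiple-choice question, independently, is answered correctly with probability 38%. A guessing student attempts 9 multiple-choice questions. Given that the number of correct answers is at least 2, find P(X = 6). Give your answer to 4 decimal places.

X ~ Binomial(9, 0.38). Want P(X=6 | X≥2) = P(X=6) / P(X≥2).
P(X=6) = C(9,6)·0.38^6·0.62^3 = 0.060278
P(X≥2) = 1 − 0.013537 − 0.074672 = 0.911791
Ratio = 0.060278 / 0.911791 = 0.066109

0.0661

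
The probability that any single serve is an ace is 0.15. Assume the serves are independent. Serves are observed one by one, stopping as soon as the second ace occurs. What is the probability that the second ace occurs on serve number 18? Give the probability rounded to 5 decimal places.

0.02840

Y = trial on which the second success occurs; negative binomial, r=2, p=0.15.
P(Y=18) = C(17,1) · p^2 · (1−p)^16
= 17 · 0.0225 · 0.074251 = 0.0284010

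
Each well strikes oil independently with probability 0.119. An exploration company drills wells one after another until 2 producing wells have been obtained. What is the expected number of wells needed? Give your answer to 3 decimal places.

Y = total wells until the second success; negative binomial with r=2, p=0.119.
E[Y] = r / p = 2 / 0.119 = 16.80672

16.807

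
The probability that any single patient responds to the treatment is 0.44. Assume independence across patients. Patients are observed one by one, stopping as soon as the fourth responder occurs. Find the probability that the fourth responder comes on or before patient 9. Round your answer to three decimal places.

0.615

Finishing within 9 patients ⇔ at least 4 successes in the first 9. With X ~ Binomial(9, 0.44), P(Y ≤ 9) = 1 − P(X ≤ 3).
  k=0: C(9,0)·0.44^0·0.56^9 = 0.00542
  k=1: C(9,1)·0.44^1·0.56^8 = 0.03830
  k=2: C(9,2)·0.44^2·0.56^7 = 0.12037
  k=3: C(9,3)·0.44^3·0.56^6 = 0.22068
1 − 0.38477 = 0.61523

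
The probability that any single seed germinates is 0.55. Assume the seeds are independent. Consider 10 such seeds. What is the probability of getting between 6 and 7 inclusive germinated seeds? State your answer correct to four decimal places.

X ~ Binomial(10, 0.55); P(6 ≤ X ≤ 7) = Σ C(10,k) p^k (1−p)^(10−k) over k:
  k=6: C(10,6)·0.55^6·0.45^4 = 0.238367
  k=7: C(10,7)·0.55^7·0.45^3 = 0.166478
Total = 0.404845

0.4048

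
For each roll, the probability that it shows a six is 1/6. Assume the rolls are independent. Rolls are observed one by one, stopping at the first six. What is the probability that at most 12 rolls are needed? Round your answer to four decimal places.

0.8878

Y = number of rolls to the first success; geometric, p = 0.166667.
P(Y ≤ 12) = 1 − (1−p)^12 = 1 − 0.112157 = 0.887843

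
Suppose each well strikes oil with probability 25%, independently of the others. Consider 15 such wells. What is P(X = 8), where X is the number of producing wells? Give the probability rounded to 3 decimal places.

0.013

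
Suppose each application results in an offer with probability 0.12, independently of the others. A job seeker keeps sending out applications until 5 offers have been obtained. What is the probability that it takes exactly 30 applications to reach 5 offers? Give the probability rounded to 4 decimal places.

0.0242

Y = trial on which the fifth success occurs; negative binomial, r=5, p=0.12.
P(Y=30) = C(29,4) · p^5 · (1−p)^25
= 23751 · 2.4883e-05 · 0.040932 = 0.024191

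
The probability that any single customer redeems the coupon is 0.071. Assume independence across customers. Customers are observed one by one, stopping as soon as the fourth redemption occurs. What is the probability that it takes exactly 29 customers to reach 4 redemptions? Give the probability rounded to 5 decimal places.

0.01321

Y = trial on which the fourth success occurs; negative binomial, r=4, p=0.071.
P(Y=29) = C(28,3) · p^4 · (1−p)^25
= 3276 · 2.5412e-05 · 0.15863 = 0.0132060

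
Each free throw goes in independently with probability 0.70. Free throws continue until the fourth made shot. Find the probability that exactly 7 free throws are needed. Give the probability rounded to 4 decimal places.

Y = trial on which the fourth success occurs; negative binomial, r=4, p=0.70.
P(Y=7) = C(6,3) · p^4 · (1−p)^3
= 20 · 0.2401 · 0.027 = 0.129654

0.1297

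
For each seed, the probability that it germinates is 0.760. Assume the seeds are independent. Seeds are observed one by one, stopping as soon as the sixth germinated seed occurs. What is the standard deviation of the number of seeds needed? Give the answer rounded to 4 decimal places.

Y = total seeds until the sixth success; negative binomial with r=6, p=0.76.
SD(Y) = √[r(1−p)/p²] = √(2.493075) = 1.578947

1.5789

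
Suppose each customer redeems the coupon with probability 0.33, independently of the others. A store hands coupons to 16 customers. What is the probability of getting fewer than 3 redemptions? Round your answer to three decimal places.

X ~ Binomial(16, 0.33); P(X ≤ 2) = Σ C(16,k) p^k (1−p)^(16−k) over k:
  k=0: C(16,0)·0.33^0·0.67^16 = 0.00165
  k=1: C(16,1)·0.33^1·0.67^15 = 0.01299
  k=2: C(16,2)·0.33^2·0.67^14 = 0.04800
Total = 0.06264

0.063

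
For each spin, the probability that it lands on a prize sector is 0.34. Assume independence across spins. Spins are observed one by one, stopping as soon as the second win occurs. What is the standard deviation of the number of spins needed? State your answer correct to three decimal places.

Y = total spins until the second success; negative binomial with r=2, p=0.34.
SD(Y) = √[r(1−p)/p²] = √(11.41869) = 3.37915

3.379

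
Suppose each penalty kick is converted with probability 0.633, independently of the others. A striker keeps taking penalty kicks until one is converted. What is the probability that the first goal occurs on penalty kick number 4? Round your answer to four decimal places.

0.0313

Geometric (trials to first success), p = 0.633.
P(Y = 4) = (1−p)^3 · p = 0.049431 · 0.633 = 0.031290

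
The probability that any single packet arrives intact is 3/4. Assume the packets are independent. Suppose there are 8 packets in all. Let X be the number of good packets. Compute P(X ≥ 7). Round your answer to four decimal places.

0.3671

X ~ Binomial(8, 0.75); P(X ≥ 7) = Σ C(8,k) p^k (1−p)^(8−k) over k:
  k=7: C(8,7)·0.75^7·0.25^1 = 0.266968
  k=8: C(8,8)·0.75^8·0.25^0 = 0.100113
Total = 0.367081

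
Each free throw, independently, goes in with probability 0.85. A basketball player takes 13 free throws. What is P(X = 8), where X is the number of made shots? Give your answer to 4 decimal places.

X ~ Binomial(n=13, p=0.85).
P(X=8) = C(13,8) · p^8 · (1−p)^5
= 1287 · 0.27249 · 7.5937e-05 = 0.026631

0.0266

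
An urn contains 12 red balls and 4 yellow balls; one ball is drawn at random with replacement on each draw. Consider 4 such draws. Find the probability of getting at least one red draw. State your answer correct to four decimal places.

0.9961

P(at least one) = 1 − P(none) = 1 − (1 − 0.75)^4
= 1 − 0.003906 = 0.996094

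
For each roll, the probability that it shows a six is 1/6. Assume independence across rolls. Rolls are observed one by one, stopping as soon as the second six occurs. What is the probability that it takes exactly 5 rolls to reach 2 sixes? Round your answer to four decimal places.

0.0643

Y = trial on which the second success occurs; negative binomial, r=2, p=0.166667.
P(Y=5) = C(4,1) · p^2 · (1−p)^3
= 4 · 0.027778 · 0.5787 = 0.064300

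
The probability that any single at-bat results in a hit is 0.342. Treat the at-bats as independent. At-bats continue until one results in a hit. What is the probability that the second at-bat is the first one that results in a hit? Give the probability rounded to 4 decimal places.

0.2250

Geometric (trials to first success), p = 0.342.
P(Y = 2) = (1−p)^1 · p = 0.658 · 0.342 = 0.225036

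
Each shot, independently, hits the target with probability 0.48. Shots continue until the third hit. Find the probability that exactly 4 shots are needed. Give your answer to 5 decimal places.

0.17252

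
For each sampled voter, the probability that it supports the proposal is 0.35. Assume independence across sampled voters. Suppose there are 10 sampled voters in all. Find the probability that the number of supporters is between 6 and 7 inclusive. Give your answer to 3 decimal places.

X ~ Binomial(10, 0.35); P(6 ≤ X ≤ 7) = Σ C(10,k) p^k (1−p)^(10−k) over k:
  k=6: C(10,6)·0.35^6·0.65^4 = 0.06891
  k=7: C(10,7)·0.35^7·0.65^3 = 0.02120
Total = 0.09011

0.090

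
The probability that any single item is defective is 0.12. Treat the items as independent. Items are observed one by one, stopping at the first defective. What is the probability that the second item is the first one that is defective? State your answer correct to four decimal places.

0.1056

Geometric (trials to first success), p = 0.12.
P(Y = 2) = (1−p)^1 · p = 0.88 · 0.12 = 0.105600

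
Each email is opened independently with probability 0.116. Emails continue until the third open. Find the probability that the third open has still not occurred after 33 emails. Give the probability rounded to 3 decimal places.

0.247

Needing more than 33 emails ⇔ fewer than 3 successes in the first 33. With X ~ Binomial(33, 0.116), P(Y > 33) = P(X ≤ 2).
  k=0: C(33,0)·0.116^0·0.884^33 = 0.01710
  k=1: C(33,1)·0.116^1·0.884^32 = 0.07404
  k=2: C(33,2)·0.116^2·0.884^31 = 0.15544
P(X ≤ 2) = 0.24658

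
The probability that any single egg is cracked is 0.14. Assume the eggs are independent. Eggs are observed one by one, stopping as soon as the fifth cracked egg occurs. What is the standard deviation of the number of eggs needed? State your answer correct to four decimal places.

14.8117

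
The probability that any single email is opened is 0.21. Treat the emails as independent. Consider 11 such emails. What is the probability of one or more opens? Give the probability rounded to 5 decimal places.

0.92520

P(at least one) = 1 − P(none) = 1 − (1 − 0.21)^11
= 1 − 0.0747994 = 0.9252006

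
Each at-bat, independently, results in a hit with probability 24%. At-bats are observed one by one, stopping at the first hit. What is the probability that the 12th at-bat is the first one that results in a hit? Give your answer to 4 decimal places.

Geometric (trials to first success), p = 0.24.
P(Y = 12) = (1−p)^11 · p = 0.04886 · 0.24 = 0.011726

0.0117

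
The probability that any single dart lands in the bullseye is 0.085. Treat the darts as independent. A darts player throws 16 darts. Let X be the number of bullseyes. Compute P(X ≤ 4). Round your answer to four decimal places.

X ~ Binomial(16, 0.085); P(X ≤ 4) = Σ C(16,k) p^k (1−p)^(16−k) over k:
  k=0: C(16,0)·0.085^0·0.915^16 = 0.241400
  k=1: C(16,1)·0.085^1·0.915^15 = 0.358802
  k=2: C(16,2)·0.085^2·0.915^14 = 0.249985
  k=3: C(16,3)·0.085^3·0.915^13 = 0.108372
  k=4: C(16,4)·0.085^4·0.915^12 = 0.032719
Total = 0.991279

0.9913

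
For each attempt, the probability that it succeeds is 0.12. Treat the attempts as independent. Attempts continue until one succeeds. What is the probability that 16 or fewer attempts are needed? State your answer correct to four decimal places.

Y = number of attempts to the first success; geometric, p = 0.12.
P(Y ≤ 16) = 1 − (1−p)^16 = 1 − 0.129337 = 0.870663

0.8707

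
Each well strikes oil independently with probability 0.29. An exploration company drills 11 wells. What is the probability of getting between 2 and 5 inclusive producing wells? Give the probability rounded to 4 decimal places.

0.8056

X ~ Binomial(11, 0.29); P(2 ≤ X ≤ 5) = Σ C(11,k) p^k (1−p)^(11−k) over k:
  k=2: C(11,2)·0.29^2·0.71^9 = 0.212072
  k=3: C(11,3)·0.29^3·0.71^8 = 0.259863
  k=4: C(11,4)·0.29^4·0.71^7 = 0.212283
  k=5: C(11,5)·0.29^5·0.71^6 = 0.121390
Total = 0.805608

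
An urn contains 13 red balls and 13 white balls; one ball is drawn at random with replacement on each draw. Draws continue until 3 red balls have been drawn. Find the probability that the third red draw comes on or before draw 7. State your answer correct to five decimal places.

0.77344

Finishing within 7 draws ⇔ at least 3 successes in the first 7. With X ~ Binomial(7, 0.50), P(Y ≤ 7) = 1 − P(X ≤ 2).
  k=0: C(7,0)·0.50^0·0.50^7 = 0.0078125
  k=1: C(7,1)·0.50^1·0.50^6 = 0.0546875
  k=2: C(7,2)·0.50^2·0.50^5 = 0.1640625
1 − 0.2265625 = 0.7734375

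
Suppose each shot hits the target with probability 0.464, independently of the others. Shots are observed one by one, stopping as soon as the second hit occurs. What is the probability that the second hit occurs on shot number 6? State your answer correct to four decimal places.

0.0889

Y = trial on which the second success occurs; negative binomial, r=2, p=0.464.
P(Y=6) = C(5,1) · p^2 · (1−p)^4
= 5 · 0.2153 · 0.082539 = 0.088852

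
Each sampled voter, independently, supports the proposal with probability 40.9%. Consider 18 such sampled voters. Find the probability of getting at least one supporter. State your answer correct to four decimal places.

P(at least one) = 1 − P(none) = 1 − (1 − 0.409)^18
= 1 − 0.000077 = 0.999923

0.9999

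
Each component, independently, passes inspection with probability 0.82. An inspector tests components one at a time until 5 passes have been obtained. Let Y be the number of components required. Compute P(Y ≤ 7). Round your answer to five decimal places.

0.88459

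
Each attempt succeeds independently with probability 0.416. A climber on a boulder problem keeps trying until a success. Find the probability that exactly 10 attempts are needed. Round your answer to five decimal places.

0.00329

Geometric (trials to first success), p = 0.416.
P(Y = 10) = (1−p)^9 · p = 0.0079016 · 0.416 = 0.0032871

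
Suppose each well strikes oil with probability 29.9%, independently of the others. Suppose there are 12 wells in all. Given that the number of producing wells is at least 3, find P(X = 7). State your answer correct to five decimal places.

X ~ Binomial(12, 0.299). Want P(X=7 | X≥3) = P(X=7) / P(X≥3).
P(X=7) = C(12,7)·0.299^7·0.701^5 = 0.0286427
P(X≥3) = 1 − 0.0140804 − 0.0720694 − 0.1690700 = 0.7447802
Ratio = 0.0286427 / 0.7447802 = 0.0384579

0.03846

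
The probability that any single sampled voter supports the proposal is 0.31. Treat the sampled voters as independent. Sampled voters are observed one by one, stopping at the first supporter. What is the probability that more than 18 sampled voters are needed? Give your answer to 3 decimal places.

0.001

Y = number of sampled voters to the first success; geometric, p = 0.31.
P(Y > 18) = P(first 18 all fail) = (1−p)^18 = 0.00126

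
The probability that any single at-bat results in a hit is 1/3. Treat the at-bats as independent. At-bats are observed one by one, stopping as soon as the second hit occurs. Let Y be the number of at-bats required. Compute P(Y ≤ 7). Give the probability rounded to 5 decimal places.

0.73663

Finishing within 7 at-bats ⇔ at least 2 successes in the first 7. With X ~ Binomial(7, 0.333333), P(Y ≤ 7) = 1 − P(X ≤ 1).
  k=0: C(7,0)·0.333333^0·0.666667^7 = 0.0585277
  k=1: C(7,1)·0.333333^1·0.666667^6 = 0.2048468
1 − 0.2633745 = 0.7366255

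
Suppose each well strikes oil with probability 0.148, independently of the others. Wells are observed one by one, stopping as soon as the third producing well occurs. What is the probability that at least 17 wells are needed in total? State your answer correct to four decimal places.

Needing more than 16 wells ⇔ fewer than 3 successes in the first 16. With X ~ Binomial(16, 0.148), P(Y > 16) = P(X ≤ 2).
  k=0: C(16,0)·0.148^0·0.852^16 = 0.077096
  k=1: C(16,1)·0.148^1·0.852^15 = 0.214277
  k=2: C(16,2)·0.148^2·0.852^14 = 0.279164
P(X ≤ 2) = 0.570537

0.5705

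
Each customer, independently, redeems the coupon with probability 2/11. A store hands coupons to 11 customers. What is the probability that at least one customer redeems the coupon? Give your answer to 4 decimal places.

0.8900

P(at least one) = 1 − P(none) = 1 − (1 − 0.181818)^11
= 1 − 0.109989 = 0.890011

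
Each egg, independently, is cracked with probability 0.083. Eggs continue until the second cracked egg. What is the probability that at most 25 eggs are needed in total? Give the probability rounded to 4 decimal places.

0.6260

Finishing within 25 eggs ⇔ at least 2 successes in the first 25. With X ~ Binomial(25, 0.083), P(Y ≤ 25) = 1 − P(X ≤ 1).
  k=0: C(25,0)·0.083^0·0.917^25 = 0.114613
  k=1: C(25,1)·0.083^1·0.917^24 = 0.259348
1 − 0.373960 = 0.626040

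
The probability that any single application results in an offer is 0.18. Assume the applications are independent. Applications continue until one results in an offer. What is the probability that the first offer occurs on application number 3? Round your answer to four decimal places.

Geometric (trials to first success), p = 0.18.
P(Y = 3) = (1−p)^2 · p = 0.6724 · 0.18 = 0.121032

0.1210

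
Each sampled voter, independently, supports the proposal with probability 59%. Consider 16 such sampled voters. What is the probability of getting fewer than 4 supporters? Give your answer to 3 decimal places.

X ~ Binomial(16, 0.59); P(X ≤ 3) = Σ C(16,k) p^k (1−p)^(16−k) over k:
  k=0: C(16,0)·0.59^0·0.41^16 = 0.00000
  k=1: C(16,1)·0.59^1·0.41^15 = 0.00001
  k=2: C(16,2)·0.59^2·0.41^14 = 0.00016
  k=3: C(16,3)·0.59^3·0.41^13 = 0.00106
Total = 0.00124

0.001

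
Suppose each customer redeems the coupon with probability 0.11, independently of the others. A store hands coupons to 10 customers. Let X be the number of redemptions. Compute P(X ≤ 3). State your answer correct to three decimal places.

X ~ Binomial(10, 0.11); P(X ≤ 3) = Σ C(10,k) p^k (1−p)^(10−k) over k:
  k=0: C(10,0)·0.11^0·0.89^10 = 0.31182
  k=1: C(10,1)·0.11^1·0.89^9 = 0.38539
  k=2: C(10,2)·0.11^2·0.89^8 = 0.21435
  k=3: C(10,3)·0.11^3·0.89^7 = 0.07065
Total = 0.98220

0.982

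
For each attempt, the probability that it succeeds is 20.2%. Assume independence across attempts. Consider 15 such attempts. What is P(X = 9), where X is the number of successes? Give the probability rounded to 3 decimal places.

X ~ Binomial(n=15, p=0.202).
P(X=9) = C(15,9) · p^9 · (1−p)^6
= 5005 · 5.5997e-07 · 0.25824 = 0.00072

0.001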